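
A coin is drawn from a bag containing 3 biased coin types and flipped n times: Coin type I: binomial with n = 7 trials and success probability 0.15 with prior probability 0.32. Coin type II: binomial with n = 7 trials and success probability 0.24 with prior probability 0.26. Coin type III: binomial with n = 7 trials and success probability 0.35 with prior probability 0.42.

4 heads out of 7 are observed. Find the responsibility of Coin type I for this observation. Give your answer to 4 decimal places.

Apply Bayes' rule: the posterior for each component is proportional to its prior times its likelihood at x.
Component likelihoods at x = 4 heads out of 7:
  L_I = 0.0108815
  L_II = 0.0509746
  L_III = 0.144238
Weight by the priors:
  π_I·L_I = 0.32 × 0.0108815 = 0.00348209
  π_II·L_II = 0.26 × 0.0509746 = 0.0132534
  π_III·L_III = 0.42 × 0.144238 = 0.06058
Denominator: 0.00348209 + 0.0132534 + 0.06058 = 0.0773155
P(Coin type I | the observation) = 0.00348209 / 0.0773155 ≈ 0.0450

0.0450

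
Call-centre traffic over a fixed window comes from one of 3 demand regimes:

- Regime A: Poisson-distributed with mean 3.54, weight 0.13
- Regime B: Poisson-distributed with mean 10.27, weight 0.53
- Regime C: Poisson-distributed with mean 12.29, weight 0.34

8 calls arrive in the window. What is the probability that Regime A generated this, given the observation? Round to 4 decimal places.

0.0293

Posterior ∝ prior × likelihood, so P(k | x) ∝ π_k f_k(x); normalise over all components.
Poisson probabilities:
  p_A = 0.0177461
  p_B = 0.106375
  p_C = 0.0593493
Prior × likelihood for each component:
  π_A·p_A = 0.13 × 0.0177461 = 0.00230699
  π_B·p_B = 0.53 × 0.106375 = 0.0563786
  π_C·p_C = 0.34 × 0.0593493 = 0.0201788
Normaliser: 0.00230699 + 0.0563786 + 0.0201788 = 0.0788644
P(Regime A | the observation) = 0.00230699 / 0.0788644 ≈ 0.0293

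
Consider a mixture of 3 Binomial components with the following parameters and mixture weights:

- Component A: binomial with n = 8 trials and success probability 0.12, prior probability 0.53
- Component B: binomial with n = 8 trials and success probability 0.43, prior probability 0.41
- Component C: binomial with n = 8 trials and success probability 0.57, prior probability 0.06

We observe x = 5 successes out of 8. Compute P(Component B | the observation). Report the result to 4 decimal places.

By Bayes' theorem, P(k | x) = P(Z=k) f_k(x) / Σ_j P(Z=j) f_j(x).
Component likelihoods at x = 5 successes out of 8:
  f_A = 0.000949603
  f_B = 0.15246
  f_C = 0.267897
Prior × likelihood for each component:
  P(Z=A)·f_A = 0.53 × 0.000949603 = 0.00050329
  P(Z=B)·f_B = 0.41 × 0.15246 = 0.0625084
  P(Z=C)·f_C = 0.06 × 0.267897 = 0.0160738
Marginal: 0.00050329 + 0.0625084 + 0.0160738 = 0.0790856
So the posterior for Component B is 0.0625084 / 0.0790856 ≈ 0.7904.

0.7904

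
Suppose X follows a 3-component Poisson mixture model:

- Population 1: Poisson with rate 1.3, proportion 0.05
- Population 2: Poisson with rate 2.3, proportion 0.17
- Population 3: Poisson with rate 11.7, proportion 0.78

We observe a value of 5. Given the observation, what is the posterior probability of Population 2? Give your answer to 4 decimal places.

0.4275

By Bayes' theorem, P(k | x) = π_k f_k(x) / Σ_j π_j f_j(x).
Evaluate each component's likelihood at the observed value:
  p_1 = e^(−1.3)·1.3^5/5! = 0.00843243
  p_2 = e^(−2.3)·2.3^5/5! = 0.053775
  p_3 = e^(−11.7)·11.7^5/5! = 0.0151531
Unnormalised posteriors:
  π_1·p_1 = 0.05 × 0.00843243 = 0.000421621
  π_2·p_2 = 0.17 × 0.053775 = 0.00914175
  π_3·p_3 = 0.78 × 0.0151531 = 0.0118194
Normaliser: 0.000421621 + 0.00914175 + 0.0118194 = 0.0213828
So the posterior for Population 2 is 0.00914175 / 0.0213828 ≈ 0.4275.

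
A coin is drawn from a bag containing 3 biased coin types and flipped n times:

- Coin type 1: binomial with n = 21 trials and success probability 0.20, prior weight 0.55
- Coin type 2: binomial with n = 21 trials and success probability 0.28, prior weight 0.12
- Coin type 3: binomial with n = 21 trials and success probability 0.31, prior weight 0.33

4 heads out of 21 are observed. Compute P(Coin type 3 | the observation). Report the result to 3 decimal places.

0.197

By Bayes' theorem, P(k | x) = P(Z=k) f_k(x) / Σ_j P(Z=j) f_j(x).
Binomial probabilities:
  L_1 = C(21,4)·0.20^4·0.80^17 = 5985·0.0016·0.022518 = 0.215632
  L_2 = C(21,4)·0.28^4·0.72^17 = 5985·0.00614656·0.00375537 = 0.138149
  L_3 = C(21,4)·0.31^4·0.69^17 = 5985·0.00923521·0.00182152 = 0.100681
Unnormalised posteriors:
  P(Z=1)·L_1 = 0.55 × 0.215632 = 0.118598
  P(Z=2)·L_2 = 0.12 × 0.138149 = 0.0165779
  P(Z=3)·L_3 = 0.33 × 0.100681 = 0.0332246
Denominator: 0.118598 + 0.0165779 + 0.0332246 = 0.1684
Responsibility of Coin type 3: 0.0332246 / 0.1684 ≈ 0.197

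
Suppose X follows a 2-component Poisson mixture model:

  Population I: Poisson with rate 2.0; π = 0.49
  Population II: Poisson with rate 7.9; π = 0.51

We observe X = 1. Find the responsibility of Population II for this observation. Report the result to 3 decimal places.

0.011

Posterior ∝ prior × likelihood, so P(k | x) ∝ π_k f_k(x); normalise over all components.
Evaluate each component's likelihood at the observed value:
  p_I = e^(−2.0)·2.0^1/1! = 0.270671
  p_II = e^(−7.9)·7.9^1/1! = 0.00292887
Unnormalised posteriors:
  π_I·p_I = 0.49 × 0.270671 = 0.132629
  π_II·p_II = 0.51 × 0.00292887 = 0.00149373
Evidence: 0.132629 + 0.00149373 = 0.134122
P(Population II | x) ≈ 0.011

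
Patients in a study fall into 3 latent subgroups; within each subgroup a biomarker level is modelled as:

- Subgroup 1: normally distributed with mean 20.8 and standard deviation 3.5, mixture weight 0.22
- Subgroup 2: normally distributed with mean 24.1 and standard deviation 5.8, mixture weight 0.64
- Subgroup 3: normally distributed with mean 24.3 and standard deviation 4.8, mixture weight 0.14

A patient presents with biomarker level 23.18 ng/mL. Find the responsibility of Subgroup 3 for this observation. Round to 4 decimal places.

0.1516

The responsibility of component k is w_k f_k(x) divided by Σ_j w_j f_j(x).
Component likelihoods at x = 23.18 ng/mL:
  L_1 = (1/(3.5·√(2π)))·exp(−(23.18−20.8)²/(2·3.5²)) = 0.113984·exp(-0.23120) = 0.0904551
  L_2 = (1/(5.8·√(2π)))·exp(−(23.18−24.1)²/(2·5.8²)) = 0.068783·exp(-0.01258) = 0.0679233
  L_3 = (1/(4.8·√(2π)))·exp(−(23.18−24.3)²/(2·4.8²)) = 0.083113·exp(-0.02722) = 0.080881
Weight by the priors:
  w_1·L_1 = 0.22 × 0.0904551 = 0.0199001
  w_2·L_2 = 0.64 × 0.0679233 = 0.0434709
  w_3·L_3 = 0.14 × 0.080881 = 0.0113233
Marginal: 0.0199001 + 0.0434709 + 0.0113233 = 0.0746943
So the posterior for Subgroup 3 is 0.0113233 / 0.0746943 ≈ 0.1516.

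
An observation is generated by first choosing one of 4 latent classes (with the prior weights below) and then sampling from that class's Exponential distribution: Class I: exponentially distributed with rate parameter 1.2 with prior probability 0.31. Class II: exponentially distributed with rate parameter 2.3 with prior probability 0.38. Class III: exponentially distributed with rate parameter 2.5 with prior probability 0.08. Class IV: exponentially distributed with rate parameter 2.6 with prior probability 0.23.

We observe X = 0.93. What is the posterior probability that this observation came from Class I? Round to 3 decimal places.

Apply Bayes' rule: the posterior for each component is proportional to its prior times its likelihood at x.
Component likelihoods at x = 0.93:
  p_I = 0.393105
  p_II = 0.270877
  p_III = 0.244459
  p_IV = 0.231659
Weight by the priors:
  P(Z=I)·p_I = 0.31 × 0.393105 = 0.121863
  P(Z=II)·p_II = 0.38 × 0.270877 = 0.102933
  P(Z=III)·p_III = 0.08 × 0.244459 = 0.0195567
  P(Z=IV)·p_IV = 0.23 × 0.231659 = 0.0532816
Normaliser: 0.121863 + 0.102933 + 0.0195567 + 0.0532816 = 0.297634
Responsibility of Class I: 0.121863 / 0.297634 ≈ 0.409

0.409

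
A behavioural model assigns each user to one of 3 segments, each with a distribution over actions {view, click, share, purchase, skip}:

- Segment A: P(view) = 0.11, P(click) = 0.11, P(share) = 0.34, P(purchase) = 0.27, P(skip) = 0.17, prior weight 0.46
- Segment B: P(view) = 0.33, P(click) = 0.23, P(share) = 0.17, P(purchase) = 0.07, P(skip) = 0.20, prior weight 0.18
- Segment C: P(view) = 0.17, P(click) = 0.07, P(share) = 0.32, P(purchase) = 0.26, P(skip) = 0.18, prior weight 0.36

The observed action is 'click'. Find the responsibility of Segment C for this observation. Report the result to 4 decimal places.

0.2150

The responsibility of component k is w_k f_k(x) divided by Σ_j w_j f_j(x).
Categorical probabilities:
  f_A = P(click | comp) = 0.11
  f_B = P(click | comp) = 0.23
  f_C = P(click | comp) = 0.07
Weight by the priors:
  w_A·f_A = 0.46 × 0.11 = 0.0506
  w_B·f_B = 0.18 × 0.23 = 0.0414
  w_C·f_C = 0.36 × 0.07 = 0.0252
Normaliser: 0.0506 + 0.0414 + 0.0252 = 0.1172
P(Segment C | data) ≈ 0.2150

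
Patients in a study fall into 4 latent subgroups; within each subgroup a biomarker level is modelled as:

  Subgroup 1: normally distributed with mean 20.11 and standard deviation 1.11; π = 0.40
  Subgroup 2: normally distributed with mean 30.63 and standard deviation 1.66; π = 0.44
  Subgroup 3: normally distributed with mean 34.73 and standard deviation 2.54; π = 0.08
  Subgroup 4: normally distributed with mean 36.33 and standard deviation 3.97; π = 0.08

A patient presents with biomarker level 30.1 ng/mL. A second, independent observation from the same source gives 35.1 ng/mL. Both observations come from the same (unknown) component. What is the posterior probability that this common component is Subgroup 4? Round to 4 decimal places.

0.1814

Apply Bayes' rule: the posterior for each component is proportional to its prior times its likelihood at x.
Since both observations come from the same component, the likelihood for component k is f_k(x₁)·f_k(x₂).
  f_1 = [(1/(1.11·√(2π)))·exp(−(30.1−20.11)²/(2·1.11²)) = 0.359407·exp(-40.50000) = 9.26106e-19] × [8.9968e-41] = 8.33199e-59
  f_2 = [(1/(1.66·√(2π)))·exp(−(30.1−30.63)²/(2·1.66²)) = 0.240327·exp(-0.05097) = 0.228384] × [0.00640124] = 0.00146194
  f_3 = [(1/(2.54·√(2π)))·exp(−(30.1−34.73)²/(2·2.54²)) = 0.157064·exp(-1.66136) = 0.0298233] × [0.155406] = 0.00463473
  f_4 = [(1/(3.97·√(2π)))·exp(−(30.1−36.33)²/(2·3.97²)) = 0.100489·exp(-1.23130) = 0.029334] × [0.0957801] = 0.00280961
Prior × likelihood for each component:
  P(Z=1)·f_1 = 0.40 × 8.33199e-59 = 3.3328e-59
  P(Z=2)·f_2 = 0.44 × 0.00146194 = 0.000643255
  P(Z=3)·f_3 = 0.08 × 0.00463473 = 0.000370778
  P(Z=4)·f_4 = 0.08 × 0.00280961 = 0.000224769
Marginal: 3.3328e-59 + 0.000643255 + 0.000370778 + 0.000224769 = 0.0012388
So the posterior for Subgroup 4 is 0.000224769 / 0.0012388 ≈ 0.1814.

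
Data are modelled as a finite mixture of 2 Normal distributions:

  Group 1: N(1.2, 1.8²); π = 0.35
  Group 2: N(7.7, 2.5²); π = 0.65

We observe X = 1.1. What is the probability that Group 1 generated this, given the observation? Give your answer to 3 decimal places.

0.961

Apply Bayes' rule: the posterior for each component is proportional to its prior times its likelihood at x.
Evaluate each component's likelihood at the observed value:
  L_1 = (1/(1.8·√(2π)))·exp(−(1.1−1.2)²/(2·1.8²)) = 0.221635·exp(-0.00154) = 0.221293
  L_2 = (1/(2.5·√(2π)))·exp(−(1.1−7.7)²/(2·2.5²)) = 0.159577·exp(-3.48480) = 0.00489261
Weight by the priors:
  π_1·L_1 = 0.35 × 0.221293 = 0.0774525
  π_2·L_2 = 0.65 × 0.00489261 = 0.0031802
Normaliser: 0.0774525 + 0.0031802 = 0.0806327
P(Group 1 | data) ≈ 0.961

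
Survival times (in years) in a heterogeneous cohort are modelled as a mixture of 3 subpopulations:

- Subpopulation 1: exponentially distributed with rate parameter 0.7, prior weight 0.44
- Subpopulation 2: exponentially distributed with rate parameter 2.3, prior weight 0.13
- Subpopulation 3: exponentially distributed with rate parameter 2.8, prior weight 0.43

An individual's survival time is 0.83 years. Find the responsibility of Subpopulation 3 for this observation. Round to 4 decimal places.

By Bayes' theorem, P(k | x) = π_k f_k(x) / Σ_j π_j f_j(x).
Component likelihoods at x = 0.83 years:
  p_1 = 0.7·e^(−0.7·0.83) = 0.7·e^(−0.5810) = 0.391537
  p_2 = 2.3·e^(−2.3·0.83) = 2.3·e^(−1.9090) = 0.340926
  p_3 = 2.8·e^(−2.8·0.83) = 2.8·e^(−2.3240) = 0.274068
Unnormalised posteriors:
  π_1·p_1 = 0.44 × 0.391537 = 0.172276
  π_2·p_2 = 0.13 × 0.340926 = 0.0443203
  π_3·p_3 = 0.43 × 0.274068 = 0.117849
Denominator: 0.172276 + 0.0443203 + 0.117849 = 0.334446
So the posterior for Subpopulation 3 is 0.117849 / 0.334446 ≈ 0.3524.

0.3524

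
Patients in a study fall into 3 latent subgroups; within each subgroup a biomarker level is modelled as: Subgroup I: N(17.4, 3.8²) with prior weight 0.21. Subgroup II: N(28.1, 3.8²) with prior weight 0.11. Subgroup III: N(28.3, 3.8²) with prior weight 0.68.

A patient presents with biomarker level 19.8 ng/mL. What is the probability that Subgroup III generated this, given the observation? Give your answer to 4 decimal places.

Apply Bayes' rule: the posterior for each component is proportional to its prior times its likelihood at x.
Evaluate each component's likelihood at the observed value:
  p_I = (1/(3.8·√(2π)))·exp(−(19.8−17.4)²/(2·3.8²)) = 0.104985·exp(-0.19945) = 0.0860019
  p_II = (1/(3.8·√(2π)))·exp(−(19.8−28.1)²/(2·3.8²)) = 0.104985·exp(-2.38539) = 0.0096642
  p_III = (1/(3.8·√(2π)))·exp(−(19.8−28.3)²/(2·3.8²)) = 0.104985·exp(-2.50173) = 0.00860277
Unnormalised posteriors:
  π_I·p_I = 0.21 × 0.0860019 = 0.0180604
  π_II·p_II = 0.11 × 0.0096642 = 0.00106306
  π_III·p_III = 0.68 × 0.00860277 = 0.00584988
Denominator: 0.0180604 + 0.00106306 + 0.00584988 = 0.0249734
P(Subgroup III | data) = 0.00584988 / 0.0249734 ≈ 0.2342

0.2342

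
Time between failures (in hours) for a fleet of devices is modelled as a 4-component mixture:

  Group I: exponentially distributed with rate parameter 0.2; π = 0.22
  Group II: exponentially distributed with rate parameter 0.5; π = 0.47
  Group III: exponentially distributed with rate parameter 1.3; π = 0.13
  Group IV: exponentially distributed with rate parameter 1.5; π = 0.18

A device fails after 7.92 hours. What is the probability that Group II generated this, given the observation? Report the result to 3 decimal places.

0.331

By Bayes' theorem, P(k | x) = π_k f_k(x) / Σ_j π_j f_j(x).
Exponential densities:
  p_I = 0.2·e^(−0.2·7.92) = 0.2·e^(−1.5840) = 0.0410306
  p_II = 0.5·e^(−0.5·7.92) = 0.5·e^(−3.9600) = 0.00953156
  p_III = 1.3·e^(−1.3·7.92) = 1.3·e^(−10.2960) = 4.38983e-05
  p_IV = 1.5·e^(−1.5·7.92) = 1.5·e^(−11.8800) = 1.03914e-05
Prior × likelihood for each component:
  π_I·p_I = 0.22 × 0.0410306 = 0.00902673
  π_II·p_II = 0.47 × 0.00953156 = 0.00447983
  π_III·p_III = 0.13 × 4.38983e-05 = 5.70677e-06
  π_IV·p_IV = 0.18 × 1.03914e-05 = 1.87045e-06
Denominator: 0.00902673 + 0.00447983 + 5.70677e-06 + 1.87045e-06 = 0.0135141
P(Group II | the observation) ≈ 0.331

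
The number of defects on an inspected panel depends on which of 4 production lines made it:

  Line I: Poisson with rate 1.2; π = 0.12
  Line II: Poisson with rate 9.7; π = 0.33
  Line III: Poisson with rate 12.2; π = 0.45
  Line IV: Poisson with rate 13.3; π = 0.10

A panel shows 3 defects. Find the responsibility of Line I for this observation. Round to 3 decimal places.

By Bayes' theorem, P(k | x) = π_k f_k(x) / Σ_j π_j f_j(x).
Component likelihoods at x = 3 defects:
  f_I = 0.0867439
  f_II = 0.00932197
  f_III = 0.00152242
  f_IV = 0.000656579
Weight by the priors:
  π_I·f_I = 0.12 × 0.0867439 = 0.0104093
  π_II·f_II = 0.33 × 0.00932197 = 0.00307625
  π_III·f_III = 0.45 × 0.00152242 = 0.000685091
  π_IV·f_IV = 0.10 × 0.000656579 = 6.56579e-05
Marginal: 0.0104093 + 0.00307625 + 0.000685091 + 6.56579e-05 = 0.0142363
P(Line I | the observation) = 0.0104093 / 0.0142363 ≈ 0.731

0.731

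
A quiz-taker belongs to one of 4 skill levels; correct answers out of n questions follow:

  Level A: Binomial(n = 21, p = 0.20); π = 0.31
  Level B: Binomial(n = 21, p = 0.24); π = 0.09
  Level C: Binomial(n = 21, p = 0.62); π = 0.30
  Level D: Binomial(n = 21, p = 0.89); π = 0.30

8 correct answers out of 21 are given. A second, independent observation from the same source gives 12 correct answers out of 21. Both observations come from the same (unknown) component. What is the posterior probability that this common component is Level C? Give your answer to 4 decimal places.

0.9909

By Bayes' theorem, P(k | x) = π_k f_k(x) / Σ_j π_j f_j(x).
Since both observations come from the same component, the likelihood for component k is f_k(x₁)·f_k(x₂).
  p_A = [C(21,8)·0.20^8·0.80^13 = 203490·2.56e-06·0.0549756 = 0.0286387] × [0.00016159] = 4.62772e-06
  p_B = [C(21,8)·0.24^8·0.76^13 = 203490·1.10075e-05·0.0282213 = 0.0632135] × [0.000908032] = 5.73999e-05
  p_C = [C(21,8)·0.62^8·0.38^13 = 203490·0.021834·3.44498e-06 = 0.0153061] × [0.156674] = 0.00239806
  p_D = [C(21,8)·0.89^8·0.11^13 = 203490·0.393659·3.45227e-13 = 2.76546e-08] × [0.000171182] = 4.73398e-12
Prior × likelihood for each component:
  π_A·p_A = 0.31 × 4.62772e-06 = 1.43459e-06
  π_B·p_B = 0.09 × 5.73999e-05 = 5.16599e-06
  π_C·p_C = 0.30 × 0.00239806 = 0.000719418
  π_D·p_D = 0.30 × 4.73398e-12 = 1.42019e-12
Sum: 1.43459e-06 + 5.16599e-06 + 0.000719418 + 1.42019e-12 = 0.000726018
P(Level C | x₁,x₂) = 0.000719418 / 0.000726018 ≈ 0.9909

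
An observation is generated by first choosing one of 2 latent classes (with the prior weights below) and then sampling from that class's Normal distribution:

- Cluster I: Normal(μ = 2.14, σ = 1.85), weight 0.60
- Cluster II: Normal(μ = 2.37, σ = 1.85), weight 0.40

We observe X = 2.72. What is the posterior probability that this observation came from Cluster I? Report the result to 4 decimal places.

0.5925

Posterior ∝ prior × likelihood, so P(k | x) ∝ π_k f_k(x); normalise over all components.
Evaluate each component's likelihood at the observed value:
  f_I = 0.205303
  f_II = 0.21182
Weight by the priors:
  π_I·f_I = 0.60 × 0.205303 = 0.123182
  π_II·f_II = 0.40 × 0.21182 = 0.0847278
Evidence: 0.123182 + 0.0847278 = 0.207909
Responsibility of Cluster I: 0.123182 / 0.207909 ≈ 0.5925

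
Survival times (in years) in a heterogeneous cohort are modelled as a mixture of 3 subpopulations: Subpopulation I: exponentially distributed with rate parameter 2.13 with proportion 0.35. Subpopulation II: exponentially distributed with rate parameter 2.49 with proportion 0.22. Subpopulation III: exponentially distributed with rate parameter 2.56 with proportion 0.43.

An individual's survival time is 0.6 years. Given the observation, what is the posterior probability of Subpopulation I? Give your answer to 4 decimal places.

0.3659

By Bayes' theorem, P(k | x) = P(Z=k) f_k(x) / Σ_j P(Z=j) f_j(x).
Exponential densities:
  p_I = 0.593405
  p_II = 0.558938
  p_III = 0.551015
Unnormalised posteriors:
  P(Z=I)·p_I = 0.35 × 0.593405 = 0.207692
  P(Z=II)·p_II = 0.22 × 0.558938 = 0.122966
  P(Z=III)·p_III = 0.43 × 0.551015 = 0.236937
Sum: 0.207692 + 0.122966 + 0.236937 = 0.567595
P(Subpopulation I | x) ≈ 0.3659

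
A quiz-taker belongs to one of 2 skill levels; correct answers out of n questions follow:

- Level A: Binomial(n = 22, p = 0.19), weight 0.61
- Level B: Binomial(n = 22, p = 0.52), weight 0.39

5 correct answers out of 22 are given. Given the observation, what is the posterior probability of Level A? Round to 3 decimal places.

Posterior ∝ prior × likelihood, so P(k | x) ∝ π_k f_k(x); normalise over all components.
Evaluate each component's likelihood at the observed value:
  p_A = C(22,5)·0.19^5·0.81^17 = 26334·0.00024761·0.0278128 = 0.181355
  p_B = C(22,5)·0.52^5·0.48^17 = 26334·0.0380204·3.81154e-06 = 0.00381623
Prior × likelihood for each component:
  π_A·p_A = 0.61 × 0.181355 = 0.110627
  π_B·p_B = 0.39 × 0.00381623 = 0.00148833
Denominator: 0.110627 + 0.00148833 = 0.112115
P(Level A | data) = 0.110627 / 0.112115 ≈ 0.987

0.987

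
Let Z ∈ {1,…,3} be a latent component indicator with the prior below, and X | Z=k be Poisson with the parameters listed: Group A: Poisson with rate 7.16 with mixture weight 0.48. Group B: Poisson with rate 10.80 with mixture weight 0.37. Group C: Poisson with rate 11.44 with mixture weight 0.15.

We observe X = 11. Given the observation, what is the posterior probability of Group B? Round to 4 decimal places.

Posterior ∝ prior × likelihood, so P(k | x) ∝ P(Z=k) f_k(x); normalise over all components.
Component likelihoods at x = 11:
  L_A = 0.0493559
  L_B = 0.119159
  L_C = 0.118359
Weight by the priors:
  P(Z=A)·L_A = 0.48 × 0.0493559 = 0.0236908
  P(Z=B)·L_B = 0.37 × 0.119159 = 0.0440887
  P(Z=C)·L_C = 0.15 × 0.118359 = 0.0177539
Evidence: 0.0236908 + 0.0440887 + 0.0177539 = 0.0855334
P(Group B | 11) = 0.0440887 / 0.0855334 ≈ 0.5155

0.5155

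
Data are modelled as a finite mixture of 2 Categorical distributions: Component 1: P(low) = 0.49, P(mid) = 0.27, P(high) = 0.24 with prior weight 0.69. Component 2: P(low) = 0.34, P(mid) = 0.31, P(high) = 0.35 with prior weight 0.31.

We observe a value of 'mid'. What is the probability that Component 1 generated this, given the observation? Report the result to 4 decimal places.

0.6597

Apply Bayes' rule: the posterior for each component is proportional to its prior times its likelihood at x.
Evaluate each component's likelihood at the observed value:
  L_1 = P(mid | comp) = 0.27
  L_2 = P(mid | comp) = 0.31
Prior × likelihood for each component:
  π_1·L_1 = 0.69 × 0.27 = 0.1863
  π_2·L_2 = 0.31 × 0.31 = 0.0961
Denominator: 0.1863 + 0.0961 = 0.2824
So the posterior for Component 1 is 0.1863 / 0.2824 ≈ 0.6597.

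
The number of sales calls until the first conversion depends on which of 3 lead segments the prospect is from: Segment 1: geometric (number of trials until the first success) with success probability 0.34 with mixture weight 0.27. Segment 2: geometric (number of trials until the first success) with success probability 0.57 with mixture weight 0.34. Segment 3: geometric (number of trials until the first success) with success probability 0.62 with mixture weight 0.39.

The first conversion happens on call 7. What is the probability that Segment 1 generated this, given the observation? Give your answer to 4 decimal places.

Posterior ∝ prior × likelihood, so P(k | x) ∝ w_k f_k(x); normalise over all components.
Geometric probabilities:
  f_1 = 0.0281023
  f_2 = 0.00360318
  f_3 = 0.00186678
Unnormalised posteriors:
  w_1·f_1 = 0.27 × 0.0281023 = 0.00758763
  w_2·f_2 = 0.34 × 0.00360318 = 0.00122508
  w_3·f_3 = 0.39 × 0.00186678 = 0.000728044
Normaliser: 0.00758763 + 0.00122508 + 0.000728044 = 0.00954076
Responsibility of Segment 1: 0.00758763 / 0.00954076 ≈ 0.7953

0.7953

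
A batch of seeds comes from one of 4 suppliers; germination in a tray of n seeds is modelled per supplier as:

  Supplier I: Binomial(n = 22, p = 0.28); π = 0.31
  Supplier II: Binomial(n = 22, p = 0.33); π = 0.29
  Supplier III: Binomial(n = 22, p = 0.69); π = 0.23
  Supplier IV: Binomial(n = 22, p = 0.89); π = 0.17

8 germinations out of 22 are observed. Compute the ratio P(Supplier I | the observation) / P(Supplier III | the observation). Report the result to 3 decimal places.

Only the two components matter; the odds are (π_i f_i(x)) / (π_j f_j(x)).
Component likelihoods at x = 8 germinations out of 22:
  f_I = 0.121551
  f_II = 0.165195
  f_III = 0.00124364
  f_IV = 4.7803e-09
0.0376807 / 0.000286037 ≈ 131.734

131.734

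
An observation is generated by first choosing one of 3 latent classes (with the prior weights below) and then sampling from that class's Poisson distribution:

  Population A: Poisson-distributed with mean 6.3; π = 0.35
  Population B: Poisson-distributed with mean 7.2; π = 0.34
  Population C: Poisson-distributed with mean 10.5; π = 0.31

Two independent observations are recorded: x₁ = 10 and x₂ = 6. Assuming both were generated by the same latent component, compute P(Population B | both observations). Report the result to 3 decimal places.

0.444

Posterior ∝ prior × likelihood, so P(k | x) ∝ π_k f_k(x); normalise over all components.
Since both observations come from the same component, the likelihood for component k is f_k(x₁)·f_k(x₂).
  f_A = [0.0498411] × [0.159461] = 0.00794772
  f_B = [0.0770268] × [0.144458] = 0.0111271
  f_C = [0.123606] × [0.051252] = 0.00633504
Weight by the priors:
  π_A·f_A = 0.35 × 0.00794772 = 0.0027817
  π_B·f_B = 0.34 × 0.0111271 = 0.00378323
  π_C·f_C = 0.31 × 0.00633504 = 0.00196386
Normaliser: 0.0027817 + 0.00378323 + 0.00196386 = 0.0085288
P(Population B | x₁,x₂) = 0.00378323 / 0.0085288 ≈ 0.444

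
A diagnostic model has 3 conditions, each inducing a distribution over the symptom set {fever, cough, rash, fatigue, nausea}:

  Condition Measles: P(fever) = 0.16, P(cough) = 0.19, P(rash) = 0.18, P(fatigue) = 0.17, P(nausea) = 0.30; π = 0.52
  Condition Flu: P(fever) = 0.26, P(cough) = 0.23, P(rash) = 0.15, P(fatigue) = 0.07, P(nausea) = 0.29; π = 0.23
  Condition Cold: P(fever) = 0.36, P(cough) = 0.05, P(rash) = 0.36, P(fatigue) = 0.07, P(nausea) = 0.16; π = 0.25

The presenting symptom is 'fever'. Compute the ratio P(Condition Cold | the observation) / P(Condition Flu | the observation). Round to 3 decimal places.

Posterior odds = (P(Z=i) f_i(x)) / (P(Z=j) f_j(x)); the normalising sum cancels.
Categorical probabilities:
  f_Measles = P(fever | comp) = 0.16
  f_Flu = P(fever | comp) = 0.26
  f_Cold = P(fever | comp) = 0.36
0.09 / 0.0598 ≈ 1.505

1.505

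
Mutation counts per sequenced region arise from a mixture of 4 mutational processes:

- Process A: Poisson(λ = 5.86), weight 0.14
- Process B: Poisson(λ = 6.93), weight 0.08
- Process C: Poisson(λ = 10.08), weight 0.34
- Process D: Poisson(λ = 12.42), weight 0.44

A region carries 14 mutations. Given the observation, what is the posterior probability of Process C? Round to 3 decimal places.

0.298

Posterior ∝ prior × likelihood, so P(k | x) ∝ P(Z=k) f_k(x); normalise over all components.
Poisson probabilities:
  p_A = 0.00184159
  p_B = 0.00660992
  p_C = 0.0537466
  p_D = 0.0962402
Prior × likelihood for each component:
  P(Z=A)·p_A = 0.14 × 0.00184159 = 0.000257822
  P(Z=B)·p_B = 0.08 × 0.00660992 = 0.000528794
  P(Z=C)·p_C = 0.34 × 0.0537466 = 0.0182738
  P(Z=D)·p_D = 0.44 × 0.0962402 = 0.0423457
Sum: 0.000257822 + 0.000528794 + 0.0182738 + 0.0423457 = 0.0614061
So the posterior for Process C is 0.0182738 / 0.0614061 ≈ 0.298.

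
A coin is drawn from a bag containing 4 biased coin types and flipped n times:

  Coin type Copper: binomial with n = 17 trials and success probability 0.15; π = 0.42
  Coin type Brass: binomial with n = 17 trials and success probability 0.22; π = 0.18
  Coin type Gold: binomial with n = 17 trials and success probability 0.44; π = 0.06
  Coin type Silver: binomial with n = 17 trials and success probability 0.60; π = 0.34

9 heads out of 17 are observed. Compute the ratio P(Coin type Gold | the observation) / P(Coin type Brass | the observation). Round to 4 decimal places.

Since P(k|x) ∝ π_k f_k(x), the posterior odds are π_i f_i(x) / (π_j f_j(x)).
Binomial probabilities:
  L_Copper = C(17,9)·0.15^9·0.85^8 = 24310·3.84434e-08·0.272491 = 0.000254658
  L_Brass = C(17,9)·0.22^9·0.78^8 = 24310·1.20727e-06·0.137011 = 0.00402111
  L_Gold = C(17,9)·0.44^9·0.56^8 = 24310·0.000618122·0.00967173 = 0.145333
  L_Silver = C(17,9)·0.60^9·0.40^8 = 24310·0.0100777·0.00065536 = 0.160556
Posterior odds = (π_Gold·L_Gold) / (π_Brass·L_Brass) = (0.06·0.145333) / (0.18·0.00402111) = 0.00871996 / 0.0007238 ≈ 12.0475

12.0475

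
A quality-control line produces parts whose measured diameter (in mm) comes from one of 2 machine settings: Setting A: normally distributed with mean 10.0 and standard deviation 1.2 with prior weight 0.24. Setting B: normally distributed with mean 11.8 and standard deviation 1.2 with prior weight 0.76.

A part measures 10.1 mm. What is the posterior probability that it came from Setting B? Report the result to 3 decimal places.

0.538

The responsibility of component k is P(Z=k) f_k(x) divided by Σ_j P(Z=j) f_j(x).
Component likelihoods at x = 10.1 mm:
  p_A = (1/(1.2·√(2π)))·exp(−(10.1−10.0)²/(2·1.2²)) = 0.332452·exp(-0.00347) = 0.3313
  p_B = (1/(1.2·√(2π)))·exp(−(10.1−11.8)²/(2·1.2²)) = 0.332452·exp(-1.00347) = 0.121878
Unnormalised posteriors:
  P(Z=A)·p_A = 0.24 × 0.3313 = 0.0795119
  P(Z=B)·p_B = 0.76 × 0.121878 = 0.0926275
Sum: 0.0795119 + 0.0926275 = 0.172139
P(Setting B | data) = 0.0926275 / 0.172139 ≈ 0.538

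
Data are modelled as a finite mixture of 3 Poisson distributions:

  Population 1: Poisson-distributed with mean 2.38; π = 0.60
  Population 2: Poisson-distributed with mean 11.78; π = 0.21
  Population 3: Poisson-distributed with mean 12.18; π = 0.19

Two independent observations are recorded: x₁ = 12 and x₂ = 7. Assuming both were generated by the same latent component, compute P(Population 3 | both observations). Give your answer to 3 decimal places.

Posterior ∝ prior × likelihood, so P(k | x) ∝ π_k f_k(x); normalise over all components.
Since both observations come from the same component, the likelihood for component k is f_k(x₁)·f_k(x₂).
  p_1 = [e^(−2.38)·2.38^12/12! = 6.38213e-06] × [0.00794305] = 5.06936e-08
  p_2 = [e^(−11.78)·11.78^12/12! = 0.114135] × [0.0478187] = 0.00545777
  p_3 = [e^(−12.18)·12.18^12/12! = 0.114215] × [0.0404943] = 0.00462506
Weight by the priors:
  π_1·p_1 = 0.60 × 5.06936e-08 = 3.04161e-08
  π_2·p_2 = 0.21 × 0.00545777 = 0.00114613
  π_3·p_3 = 0.19 × 0.00462506 = 0.000878761
Marginal: 3.04161e-08 + 0.00114613 + 0.000878761 = 0.00202492
So the posterior for Population 3 is 0.000878761 / 0.00202492 ≈ 0.434.

0.434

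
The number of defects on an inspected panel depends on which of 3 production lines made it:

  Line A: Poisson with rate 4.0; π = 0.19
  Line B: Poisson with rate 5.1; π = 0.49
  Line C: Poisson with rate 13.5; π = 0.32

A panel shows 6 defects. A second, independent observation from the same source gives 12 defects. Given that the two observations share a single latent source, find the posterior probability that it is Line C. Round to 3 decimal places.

0.563

By Bayes' theorem, P(k | x) = w_k f_k(x) / Σ_j w_j f_j(x).
Since both observations come from the same component, the likelihood for component k is f_k(x₁)·f_k(x₂).
  p_A = [0.104196] × [0.000641512] = 6.68428e-05
  p_B = [0.149] × [0.00394097] = 0.000587205
  p_C = [0.0115264] × [0.10488] = 0.00120889
Unnormalised posteriors:
  w_A·p_A = 0.19 × 6.68428e-05 = 1.27001e-05
  w_B·p_B = 0.49 × 0.000587205 = 0.000287731
  w_C·p_C = 0.32 × 0.00120889 = 0.000386845
Evidence: 1.27001e-05 + 0.000287731 + 0.000386845 = 0.000687276
P(Line C | x₁, x₂) = 0.000386845 / 0.000687276 ≈ 0.563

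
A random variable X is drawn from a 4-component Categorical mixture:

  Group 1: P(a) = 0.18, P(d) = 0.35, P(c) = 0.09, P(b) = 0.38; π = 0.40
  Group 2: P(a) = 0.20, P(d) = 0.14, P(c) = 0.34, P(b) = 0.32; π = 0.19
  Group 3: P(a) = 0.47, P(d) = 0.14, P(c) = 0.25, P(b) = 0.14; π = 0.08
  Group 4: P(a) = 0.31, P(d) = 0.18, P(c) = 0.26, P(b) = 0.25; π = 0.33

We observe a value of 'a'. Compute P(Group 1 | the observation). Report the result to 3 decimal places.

0.288

Posterior ∝ prior × likelihood, so P(k | x) ∝ P(Z=k) f_k(x); normalise over all components.
Categorical probabilities:
  L_1 = 0.18
  L_2 = 0.2
  L_3 = 0.47
  L_4 = 0.31
Weight by the priors:
  P(Z=1)·L_1 = 0.40 × 0.18 = 0.072
  P(Z=2)·L_2 = 0.19 × 0.2 = 0.038
  P(Z=3)·L_3 = 0.08 × 0.47 = 0.0376
  P(Z=4)·L_4 = 0.33 × 0.31 = 0.1023
Sum: 0.072 + 0.038 + 0.0376 + 0.1023 = 0.2499
P(Group 1 | x) ≈ 0.288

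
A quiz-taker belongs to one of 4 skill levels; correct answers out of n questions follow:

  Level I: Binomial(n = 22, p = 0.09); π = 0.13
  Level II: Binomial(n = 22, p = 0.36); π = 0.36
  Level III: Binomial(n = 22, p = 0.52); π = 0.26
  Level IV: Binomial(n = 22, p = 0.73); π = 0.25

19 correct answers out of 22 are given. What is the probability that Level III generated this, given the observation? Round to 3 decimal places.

0.009

P(component k | x) = π_k·f_k(x) / marginal(x), where marginal(x) = Σ_j π_j·f_j(x).
Evaluate each component's likelihood at the observed value:
  f_I = C(22,19)·0.09^19·0.91^3 = 1540·1.35085e-20·0.753571 = 1.56766e-17
  f_II = C(22,19)·0.36^19·0.64^3 = 1540·3.71319e-09·0.262144 = 1.49902e-06
  f_III = C(22,19)·0.52^19·0.48^3 = 1540·4.0185e-06·0.110592 = 0.000684397
  f_IV = C(22,19)·0.73^19·0.27^3 = 1540·0.00253008·0.019683 = 0.0766913
Prior × likelihood for each component:
  π_I·f_I = 0.13 × 1.56766e-17 = 2.03796e-18
  π_II·f_II = 0.36 × 1.49902e-06 = 5.39648e-07
  π_III·f_III = 0.26 × 0.000684397 = 0.000177943
  π_IV·f_IV = 0.25 × 0.0766913 = 0.0191728
Evidence: 2.03796e-18 + 5.39648e-07 + 0.000177943 + 0.0191728 = 0.0193513
So the posterior for Level III is 0.000177943 / 0.0193513 ≈ 0.009.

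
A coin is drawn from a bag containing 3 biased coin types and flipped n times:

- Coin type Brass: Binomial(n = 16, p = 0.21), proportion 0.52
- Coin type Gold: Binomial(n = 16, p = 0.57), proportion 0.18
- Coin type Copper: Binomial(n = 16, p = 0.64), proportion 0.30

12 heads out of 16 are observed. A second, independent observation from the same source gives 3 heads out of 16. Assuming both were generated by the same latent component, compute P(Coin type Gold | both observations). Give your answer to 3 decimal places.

By Bayes' theorem, P(k | x) = w_k f_k(x) / Σ_j w_j f_j(x).
Since both observations come from the same component, the likelihood for component k is f_k(x₁)·f_k(x₂).
  f_Brass = [C(16,12)·0.21^12·0.79^4 = 1820·7.35583e-09·0.389501 = 5.21448e-06] × [0.242102] = 1.26244e-06
  f_Gold = [C(16,12)·0.57^12·0.43^4 = 1820·0.00117625·0.034188 = 0.0731886] × [0.00178198] = 0.000130421
  f_Copper = [C(16,12)·0.64^12·0.36^4 = 1820·0.00472237·0.0167962 = 0.144358] × [0.000250415] = 3.61494e-05
Multiply by the mixture weights:
  w_Brass·f_Brass = 0.52 × 1.26244e-06 = 6.56467e-07
  w_Gold·f_Gold = 0.18 × 0.000130421 = 2.34757e-05
  w_Copper·f_Copper = 0.30 × 3.61494e-05 = 1.08448e-05
Denominator: 6.56467e-07 + 2.34757e-05 + 1.08448e-05 = 3.4977e-05
P(Coin type Gold | data) ≈ 0.671

0.671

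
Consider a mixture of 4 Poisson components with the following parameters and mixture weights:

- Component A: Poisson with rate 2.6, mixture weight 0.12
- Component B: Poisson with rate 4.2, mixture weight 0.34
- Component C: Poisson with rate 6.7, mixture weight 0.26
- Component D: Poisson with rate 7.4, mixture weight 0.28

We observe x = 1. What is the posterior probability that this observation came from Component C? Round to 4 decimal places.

By Bayes' theorem, P(k | x) = w_k f_k(x) / Σ_j w_j f_j(x).
Poisson probabilities:
  L_A = 0.193111
  L_B = 0.0629814
  L_C = 0.00824711
  L_D = 0.00452327
Multiply by the mixture weights:
  w_A·L_A = 0.12 × 0.193111 = 0.0231734
  w_B·L_B = 0.34 × 0.0629814 = 0.0214137
  w_C·L_C = 0.26 × 0.00824711 = 0.00214425
  w_D·L_D = 0.28 × 0.00452327 = 0.00126652
Sum: 0.0231734 + 0.0214137 + 0.00214425 + 0.00126652 = 0.0479978
P(Component C | data) = 0.00214425 / 0.0479978 ≈ 0.0447

0.0447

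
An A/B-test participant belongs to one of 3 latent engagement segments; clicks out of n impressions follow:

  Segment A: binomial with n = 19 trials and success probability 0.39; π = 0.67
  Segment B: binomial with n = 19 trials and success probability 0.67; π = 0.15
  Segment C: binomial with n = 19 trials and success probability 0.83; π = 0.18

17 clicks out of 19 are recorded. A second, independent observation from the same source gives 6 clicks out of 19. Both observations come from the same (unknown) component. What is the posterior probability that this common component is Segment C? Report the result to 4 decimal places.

0.0067

P(component k | x) = P(Z=k)·f_k(x) / marginal(x), where marginal(x) = Σ_j P(Z=j)·f_j(x).
Since both observations come from the same component, the likelihood for component k is f_k(x₁)·f_k(x₂).
  p_A = [7.10811e-06] × [0.154581] = 1.09878e-06
  p_B = [0.0205729] × [0.00135086] = 2.77912e-05
  p_C = [0.208076] × [8.7859e-07] = 1.82813e-07
Weight by the priors:
  P(Z=A)·p_A = 0.67 × 1.09878e-06 = 7.36184e-07
  P(Z=B)·p_B = 0.15 × 2.77912e-05 = 4.16868e-06
  P(Z=C)·p_C = 0.18 × 1.82813e-07 = 3.29064e-08
Sum: 7.36184e-07 + 4.16868e-06 + 3.29064e-08 = 4.93777e-06
Responsibility of Segment C: 3.29064e-08 / 4.93777e-06 ≈ 0.0067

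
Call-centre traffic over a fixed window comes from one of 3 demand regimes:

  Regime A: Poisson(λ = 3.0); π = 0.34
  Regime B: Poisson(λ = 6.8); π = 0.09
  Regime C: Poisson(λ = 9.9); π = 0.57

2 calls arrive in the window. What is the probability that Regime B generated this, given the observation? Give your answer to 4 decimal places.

Apply Bayes' rule: the posterior for each component is proportional to its prior times its likelihood at x.
Component likelihoods at x = 2 calls:
  f_A = e^(−3.0)·3.0^2/2! = 0.224042
  f_B = e^(−6.8)·6.8^2/2! = 0.0257505
  f_C = e^(−9.9)·9.9^2/2! = 0.00245881
Unnormalised posteriors:
  π_A·f_A = 0.34 × 0.224042 = 0.0761742
  π_B·f_B = 0.09 × 0.0257505 = 0.00231754
  π_C·f_C = 0.57 × 0.00245881 = 0.00140152
Normaliser: 0.0761742 + 0.00231754 + 0.00140152 = 0.0798933
So the posterior for Regime B is 0.00231754 / 0.0798933 ≈ 0.0290.

0.0290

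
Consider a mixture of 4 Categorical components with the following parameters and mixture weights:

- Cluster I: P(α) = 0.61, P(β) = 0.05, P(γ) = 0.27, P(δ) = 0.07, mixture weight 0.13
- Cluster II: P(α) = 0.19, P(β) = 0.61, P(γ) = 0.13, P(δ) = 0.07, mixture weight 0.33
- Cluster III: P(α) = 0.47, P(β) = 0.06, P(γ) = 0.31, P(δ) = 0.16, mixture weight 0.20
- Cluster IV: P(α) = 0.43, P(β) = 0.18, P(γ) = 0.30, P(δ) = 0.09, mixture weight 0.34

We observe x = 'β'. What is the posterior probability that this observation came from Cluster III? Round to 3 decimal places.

0.043

Apply Bayes' rule: the posterior for each component is proportional to its prior times its likelihood at x.
Component likelihoods at x = 'β':
  L_I = P(β | comp) = 0.05
  L_II = P(β | comp) = 0.61
  L_III = P(β | comp) = 0.06
  L_IV = P(β | comp) = 0.18
Prior × likelihood for each component:
  P(Z=I)·L_I = 0.13 × 0.05 = 0.0065
  P(Z=II)·L_II = 0.33 × 0.61 = 0.2013
  P(Z=III)·L_III = 0.20 × 0.06 = 0.012
  P(Z=IV)·L_IV = 0.34 × 0.18 = 0.0612
Marginal: 0.0065 + 0.2013 + 0.012 + 0.0612 = 0.281
So the posterior for Cluster III is 0.012 / 0.281 ≈ 0.043.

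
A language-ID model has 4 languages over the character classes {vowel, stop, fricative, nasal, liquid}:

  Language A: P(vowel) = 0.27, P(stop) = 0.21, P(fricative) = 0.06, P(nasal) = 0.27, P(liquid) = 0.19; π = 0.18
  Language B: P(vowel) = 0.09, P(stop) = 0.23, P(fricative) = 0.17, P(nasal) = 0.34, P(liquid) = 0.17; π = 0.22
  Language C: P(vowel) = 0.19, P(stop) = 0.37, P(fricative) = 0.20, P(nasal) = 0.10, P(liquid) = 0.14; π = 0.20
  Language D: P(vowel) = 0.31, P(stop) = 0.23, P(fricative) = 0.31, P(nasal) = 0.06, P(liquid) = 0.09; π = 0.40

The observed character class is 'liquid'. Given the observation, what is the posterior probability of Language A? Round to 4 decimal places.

The responsibility of component k is π_k f_k(x) divided by Σ_j π_j f_j(x).
Evaluate each component's likelihood at the observed value:
  L_A = P(liquid | comp) = 0.19
  L_B = P(liquid | comp) = 0.17
  L_C = P(liquid | comp) = 0.14
  L_D = P(liquid | comp) = 0.09
Unnormalised posteriors:
  π_A·L_A = 0.18 × 0.19 = 0.0342
  π_B·L_B = 0.22 × 0.17 = 0.0374
  π_C·L_C = 0.20 × 0.14 = 0.028
  π_D·L_D = 0.40 × 0.09 = 0.036
Normaliser: 0.0342 + 0.0374 + 0.028 + 0.036 = 0.1356
Responsibility of Language A: 0.0342 / 0.1356 ≈ 0.2522

0.2522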